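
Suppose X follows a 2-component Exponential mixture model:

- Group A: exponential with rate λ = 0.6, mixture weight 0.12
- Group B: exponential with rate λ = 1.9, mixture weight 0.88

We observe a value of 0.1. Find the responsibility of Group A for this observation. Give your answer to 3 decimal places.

By Bayes' theorem, P(k | x) = w_k f_k(x) / Σ_j w_j f_j(x).
Exponential densities:
  f_A = 0.6·e^(−0.6·0.1) = 0.6·e^(−0.0600) = 0.565059
  f_B = 1.9·e^(−1.9·0.1) = 1.9·e^(−0.1900) = 1.57122
Multiply by the mixture weights:
  w_A·f_A = 0.12 × 0.565059 = 0.067807
  w_B·f_B = 0.88 × 1.57122 = 1.38268
Normaliser: 0.067807 + 1.38268 = 1.45048
P(Group A | data) = 0.067807 / 1.45048 ≈ 0.047

0.047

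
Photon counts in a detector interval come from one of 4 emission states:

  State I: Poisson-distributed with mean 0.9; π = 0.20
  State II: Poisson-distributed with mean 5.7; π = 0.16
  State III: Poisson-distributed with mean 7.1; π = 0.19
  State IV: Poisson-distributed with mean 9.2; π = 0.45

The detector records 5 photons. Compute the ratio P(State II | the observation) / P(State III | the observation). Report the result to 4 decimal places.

1.1388

Since P(k|x) ∝ π_k f_k(x), the posterior odds are π_i f_i(x) / (π_j f_j(x)).
Poisson probabilities:
  p_I = e^(−0.9)·0.9^5/5! = 0.00200063
  p_II = e^(−5.7)·5.7^5/5! = 0.16777
  p_III = e^(−7.1)·7.1^5/5! = 0.124057
  p_IV = e^(−9.2)·9.2^5/5! = 0.0554943
0.0268432 / 0.0235707 ≈ 1.1388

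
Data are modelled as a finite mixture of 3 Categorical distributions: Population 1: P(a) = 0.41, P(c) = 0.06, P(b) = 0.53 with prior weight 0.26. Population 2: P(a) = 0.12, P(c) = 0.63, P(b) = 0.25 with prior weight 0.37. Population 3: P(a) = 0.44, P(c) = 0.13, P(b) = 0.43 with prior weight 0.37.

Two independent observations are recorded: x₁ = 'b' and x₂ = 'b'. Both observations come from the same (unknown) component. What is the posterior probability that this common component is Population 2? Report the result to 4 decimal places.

Posterior ∝ prior × likelihood, so P(k | x) ∝ w_k f_k(x); normalise over all components.
Since both observations come from the same component, the likelihood for component k is f_k(x₁)·f_k(x₂).
  p_1 = [0.53] × [0.53] = 0.2809
  p_2 = [0.25] × [0.25] = 0.0625
  p_3 = [0.43] × [0.43] = 0.1849
Unnormalised posteriors:
  w_1·p_1 = 0.26 × 0.2809 = 0.073034
  w_2·p_2 = 0.37 × 0.0625 = 0.023125
  w_3·p_3 = 0.37 × 0.1849 = 0.068413
Evidence: 0.073034 + 0.023125 + 0.068413 = 0.164572
So the posterior for Population 2 is 0.023125 / 0.164572 ≈ 0.1405.

0.1405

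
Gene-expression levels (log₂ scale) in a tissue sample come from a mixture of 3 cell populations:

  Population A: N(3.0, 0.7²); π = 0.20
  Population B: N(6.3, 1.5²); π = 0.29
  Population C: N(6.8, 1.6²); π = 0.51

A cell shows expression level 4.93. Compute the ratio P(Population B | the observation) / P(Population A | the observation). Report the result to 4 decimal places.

19.9505

The posterior odds equal the prior odds times the likelihood ratio: (w_i/w_j)·(f_i(x)/f_j(x)).
Component likelihoods at x = 4.93:
  p_A = (1/(0.7·√(2π)))·exp(−(4.93−3.0)²/(2·0.7²)) = 0.569918·exp(-3.80092) = 0.0127378
  p_B = (1/(1.5·√(2π)))·exp(−(4.93−6.3)²/(2·1.5²)) = 0.265962·exp(-0.41709) = 0.175259
  p_C = (1/(1.6·√(2π)))·exp(−(4.93−6.8)²/(2·1.6²)) = 0.249339·exp(-0.68299) = 0.125942
0.050825 / 0.00254756 ≈ 19.9505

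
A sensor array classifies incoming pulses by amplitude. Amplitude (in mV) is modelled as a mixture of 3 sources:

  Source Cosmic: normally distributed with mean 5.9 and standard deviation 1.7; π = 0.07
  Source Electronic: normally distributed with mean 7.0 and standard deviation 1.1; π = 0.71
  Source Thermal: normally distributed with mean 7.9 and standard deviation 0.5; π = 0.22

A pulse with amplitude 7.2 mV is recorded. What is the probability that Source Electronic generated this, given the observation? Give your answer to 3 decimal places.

0.764

The responsibility of component k is π_k f_k(x) divided by Σ_j π_j f_j(x).
Evaluate each component's likelihood at the observed value:
  L_Cosmic = (1/(1.7·√(2π)))·exp(−(7.2−5.9)²/(2·1.7²)) = 0.234672·exp(-0.29239) = 0.175178
  L_Electronic = (1/(1.1·√(2π)))·exp(−(7.2−7.0)²/(2·1.1²)) = 0.362675·exp(-0.01653) = 0.356729
  L_Thermal = (1/(0.5·√(2π)))·exp(−(7.2−7.9)²/(2·0.5²)) = 0.797885·exp(-0.98000) = 0.299455
Multiply by the mixture weights:
  π_Cosmic·L_Cosmic = 0.07 × 0.175178 = 0.0122624
  π_Electronic·L_Electronic = 0.71 × 0.356729 = 0.253278
  π_Thermal·L_Thermal = 0.22 × 0.299455 = 0.0658801
Marginal: 0.0122624 + 0.253278 + 0.0658801 = 0.33142
P(Source Electronic | x) ≈ 0.764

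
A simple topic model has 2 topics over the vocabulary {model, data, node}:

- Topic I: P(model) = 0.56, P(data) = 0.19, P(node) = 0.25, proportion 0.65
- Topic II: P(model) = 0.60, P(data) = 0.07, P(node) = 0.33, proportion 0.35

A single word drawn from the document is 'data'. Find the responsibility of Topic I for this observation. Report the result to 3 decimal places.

Apply Bayes' rule: the posterior for each component is proportional to its prior times its likelihood at x.
Component likelihoods at x = 'data':
  p_I = P(data | comp) = 0.19
  p_II = P(data | comp) = 0.07
Weight by the priors:
  w_I·p_I = 0.65 × 0.19 = 0.1235
  w_II·p_II = 0.35 × 0.07 = 0.0245
Denominator: 0.1235 + 0.0245 = 0.148
P(Topic I | x) = 0.1235 / 0.148 ≈ 0.834

0.834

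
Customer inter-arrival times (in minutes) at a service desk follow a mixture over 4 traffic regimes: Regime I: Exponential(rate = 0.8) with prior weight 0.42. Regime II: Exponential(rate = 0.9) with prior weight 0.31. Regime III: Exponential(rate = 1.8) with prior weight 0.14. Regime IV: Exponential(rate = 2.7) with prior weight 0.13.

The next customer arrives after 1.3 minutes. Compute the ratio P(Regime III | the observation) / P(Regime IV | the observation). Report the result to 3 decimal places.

2.313

Only the two components matter; the odds are (π_i f_i(x)) / (π_j f_j(x)).
Evaluate each component's likelihood at the observed value:
  p_I = 0.282764
  p_II = 0.27933
  p_III = 0.17339
  p_IV = 0.0807217
Odds = (0.14/0.13) × (0.17339/0.0807217) = 1.07692 × 2.148 ≈ 2.313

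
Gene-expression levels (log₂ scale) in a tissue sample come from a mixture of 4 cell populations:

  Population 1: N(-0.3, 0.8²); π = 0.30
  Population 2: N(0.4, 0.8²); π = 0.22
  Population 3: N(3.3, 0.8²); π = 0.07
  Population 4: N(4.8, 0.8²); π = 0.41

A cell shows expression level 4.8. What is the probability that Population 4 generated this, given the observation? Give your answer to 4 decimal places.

By Bayes' theorem, P(k | x) = π_k f_k(x) / Σ_j π_j f_j(x).
Component likelihoods at x = 4.8:
  f_1 = 7.4614e-10
  f_2 = 1.34622e-07
  f_3 = 0.0859828
  f_4 = 0.498678
Weight by the priors:
  π_1·f_1 = 0.30 × 7.4614e-10 = 2.23842e-10
  π_2·f_2 = 0.22 × 1.34622e-07 = 2.96168e-08
  π_3·f_3 = 0.07 × 0.0859828 = 0.0060188
  π_4·f_4 = 0.41 × 0.498678 = 0.204458
Normaliser: 2.23842e-10 + 2.96168e-08 + 0.0060188 + 0.204458 = 0.210477
So the posterior for Population 4 is 0.204458 / 0.210477 ≈ 0.9714.

0.9714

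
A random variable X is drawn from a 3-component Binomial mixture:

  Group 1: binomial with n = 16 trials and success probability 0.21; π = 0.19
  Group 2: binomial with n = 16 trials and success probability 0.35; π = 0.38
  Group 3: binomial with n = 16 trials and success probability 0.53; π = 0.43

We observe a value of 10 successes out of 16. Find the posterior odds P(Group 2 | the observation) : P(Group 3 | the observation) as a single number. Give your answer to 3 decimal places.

Posterior odds = (w_i f_i(x)) / (w_j f_j(x)); the normalising sum cancels.
Binomial probabilities:
  f_1 = C(16,10)·0.21^10·0.79^6 = 8008·1.66799e-07·0.243087 = 0.000324698
  f_2 = C(16,10)·0.35^10·0.65^6 = 8008·2.75855e-05·0.0754189 = 0.0166604
  f_3 = C(16,10)·0.53^10·0.47^6 = 8008·0.00174887·0.0107792 = 0.150963
Odds = (0.38/0.43) × (0.0166604/0.150963) = 0.883721 × 0.110361 ≈ 0.098

0.098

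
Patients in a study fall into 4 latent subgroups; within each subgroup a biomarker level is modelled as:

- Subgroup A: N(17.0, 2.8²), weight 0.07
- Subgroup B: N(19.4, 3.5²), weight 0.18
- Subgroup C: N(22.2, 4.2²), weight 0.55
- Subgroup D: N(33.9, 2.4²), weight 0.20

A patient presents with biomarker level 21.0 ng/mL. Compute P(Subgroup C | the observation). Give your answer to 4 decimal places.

The responsibility of component k is π_k f_k(x) divided by Σ_j π_j f_j(x).
Normal densities:
  f_A = 0.0513564
  f_B = 0.102675
  f_C = 0.0911873
  f_D = 8.85481e-08
Weight by the priors:
  π_A·f_A = 0.07 × 0.0513564 = 0.00359495
  π_B·f_B = 0.18 × 0.102675 = 0.0184814
  π_C·f_C = 0.55 × 0.0911873 = 0.050153
  π_D·f_D = 0.20 × 8.85481e-08 = 1.77096e-08
Marginal: 0.00359495 + 0.0184814 + 0.050153 + 1.77096e-08 = 0.0722294
P(Subgroup C | x) = 0.050153 / 0.0722294 ≈ 0.6944

0.6944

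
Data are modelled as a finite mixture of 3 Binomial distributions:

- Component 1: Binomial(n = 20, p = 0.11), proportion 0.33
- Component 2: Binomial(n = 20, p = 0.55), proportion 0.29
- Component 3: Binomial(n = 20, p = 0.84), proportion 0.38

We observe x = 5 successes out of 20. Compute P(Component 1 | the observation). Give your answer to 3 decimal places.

Apply Bayes' rule: the posterior for each component is proportional to its prior times its likelihood at x.
Binomial probabilities:
  p_1 = C(20,5)·0.11^5·0.89^15 = 15504·1.61051e-05·0.174121 = 0.0434768
  p_2 = C(20,5)·0.55^5·0.45^15 = 15504·0.0503284·6.2833e-06 = 0.00490281
  p_3 = C(20,5)·0.84^5·0.16^15 = 15504·0.418212·1.15292e-12 = 7.47549e-09
Unnormalised posteriors:
  π_1·p_1 = 0.33 × 0.0434768 = 0.0143473
  π_2·p_2 = 0.29 × 0.00490281 = 0.00142181
  π_3·p_3 = 0.38 × 7.47549e-09 = 2.84069e-09
Evidence: 0.0143473 + 0.00142181 + 2.84069e-09 = 0.0157692
So the posterior for Component 1 is 0.0143473 / 0.0157692 ≈ 0.910.

0.910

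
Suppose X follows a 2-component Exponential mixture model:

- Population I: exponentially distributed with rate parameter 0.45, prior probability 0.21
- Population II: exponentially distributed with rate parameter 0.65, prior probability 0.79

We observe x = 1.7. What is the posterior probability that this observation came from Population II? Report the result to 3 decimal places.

0.795

Apply Bayes' rule: the posterior for each component is proportional to its prior times its likelihood at x.
Exponential densities:
  f_I = 0.2094
  f_II = 0.215287
Multiply by the mixture weights:
  w_I·f_I = 0.21 × 0.2094 = 0.0439741
  w_II·f_II = 0.79 × 0.215287 = 0.170077
Sum: 0.0439741 + 0.170077 = 0.214051
So the posterior for Population II is 0.170077 / 0.214051 ≈ 0.795.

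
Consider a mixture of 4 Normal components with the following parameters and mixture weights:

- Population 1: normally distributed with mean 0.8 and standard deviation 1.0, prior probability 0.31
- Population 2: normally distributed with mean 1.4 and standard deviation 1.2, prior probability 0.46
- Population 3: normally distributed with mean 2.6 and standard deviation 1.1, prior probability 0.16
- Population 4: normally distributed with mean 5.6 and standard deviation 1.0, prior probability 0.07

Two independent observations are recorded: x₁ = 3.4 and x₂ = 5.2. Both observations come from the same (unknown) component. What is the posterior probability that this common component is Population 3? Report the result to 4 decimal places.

The responsibility of component k is P(Z=k) f_k(x) divided by Σ_j P(Z=j) f_j(x).
Since both observations come from the same component, the likelihood for component k is f_k(x₁)·f_k(x₂).
  p_1 = [0.013583] × [2.49425e-05] = 3.38793e-07
  p_2 = [0.0828976] × [0.00220915] = 0.000183133
  p_3 = [0.278396] × [0.0222006] = 0.00618055
  p_4 = [0.0354746] × [0.36827] = 0.0130642
Unnormalised posteriors:
  P(Z=1)·p_1 = 0.31 × 3.38793e-07 = 1.05026e-07
  P(Z=2)·p_2 = 0.46 × 0.000183133 = 8.42412e-05
  P(Z=3)·p_3 = 0.16 × 0.00618055 = 0.000988887
  P(Z=4)·p_4 = 0.07 × 0.0130642 = 0.000914496
Sum: 1.05026e-07 + 8.42412e-05 + 0.000988887 + 0.000914496 = 0.00198773
P(Population 3 | x₁,x₂) = 0.000988887 / 0.00198773 ≈ 0.4975

0.4975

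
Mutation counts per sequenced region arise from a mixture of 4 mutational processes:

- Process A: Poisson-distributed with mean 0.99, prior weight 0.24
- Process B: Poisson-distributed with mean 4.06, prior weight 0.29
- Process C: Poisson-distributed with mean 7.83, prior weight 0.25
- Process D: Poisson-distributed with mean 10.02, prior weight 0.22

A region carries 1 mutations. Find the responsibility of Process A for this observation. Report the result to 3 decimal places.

0.806

By Bayes' theorem, P(k | x) = π_k f_k(x) / Σ_j π_j f_j(x).
Poisson probabilities:
  L_A = e^(−0.99)·0.99^1/1! = 0.367861
  L_B = e^(−4.06)·4.06^1/1! = 0.070031
  L_C = e^(−7.83)·7.83^1/1! = 0.00311341
  L_D = e^(−10.02)·10.02^1/1! = 0.0004459
Prior × likelihood for each component:
  π_A·L_A = 0.24 × 0.367861 = 0.0882866
  π_B·L_B = 0.29 × 0.070031 = 0.020309
  π_C·L_C = 0.25 × 0.00311341 = 0.000778352
  π_D·L_D = 0.22 × 0.0004459 = 9.80979e-05
Normaliser: 0.0882866 + 0.020309 + 0.000778352 + 9.80979e-05 = 0.109472
So the posterior for Process A is 0.0882866 / 0.109472 ≈ 0.806.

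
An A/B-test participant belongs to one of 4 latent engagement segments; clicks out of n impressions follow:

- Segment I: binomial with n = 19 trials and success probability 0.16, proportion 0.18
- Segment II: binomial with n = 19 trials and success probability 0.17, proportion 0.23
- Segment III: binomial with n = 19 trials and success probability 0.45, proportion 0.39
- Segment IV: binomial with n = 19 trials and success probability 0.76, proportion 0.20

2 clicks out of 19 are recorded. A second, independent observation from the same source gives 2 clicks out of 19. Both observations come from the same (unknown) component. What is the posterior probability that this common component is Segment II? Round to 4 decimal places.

0.5201

The responsibility of component k is π_k f_k(x) divided by Σ_j π_j f_j(x).
Since both observations come from the same component, the likelihood for component k is f_k(x₁)·f_k(x₂).
  L_I = [0.225935] × [0.225935] = 0.0510467
  L_II = [0.208076] × [0.208076] = 0.0432955
  L_III = [0.00133532] × [0.00133532] = 1.78309e-06
  L_IV = [2.8722e-09] × [2.8722e-09] = 8.24952e-18
Weight by the priors:
  π_I·L_I = 0.18 × 0.0510467 = 0.00918841
  π_II·L_II = 0.23 × 0.0432955 = 0.00995797
  π_III·L_III = 0.39 × 1.78309e-06 = 6.95406e-07
  π_IV·L_IV = 0.20 × 8.24952e-18 = 1.6499e-18
Sum: 0.00918841 + 0.00995797 + 6.95406e-07 + 1.6499e-18 = 0.0191471
P(Segment II | x₁, x₂) = 0.00995797 / 0.0191471 ≈ 0.5201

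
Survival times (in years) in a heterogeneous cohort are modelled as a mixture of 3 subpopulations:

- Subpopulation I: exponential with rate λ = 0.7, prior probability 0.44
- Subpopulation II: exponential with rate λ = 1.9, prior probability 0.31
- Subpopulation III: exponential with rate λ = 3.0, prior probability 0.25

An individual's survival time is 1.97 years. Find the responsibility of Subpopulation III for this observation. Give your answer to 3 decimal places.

Apply Bayes' rule: the posterior for each component is proportional to its prior times its likelihood at x.
Component likelihoods at x = 1.97 years:
  f_I = 0.7·e^(−0.7·1.97) = 0.7·e^(−1.3790) = 0.176281
  f_II = 1.9·e^(−1.9·1.97) = 1.9·e^(−3.7430) = 0.0449976
  f_III = 3.0·e^(−3.0·1.97) = 3.0·e^(−5.9100) = 0.00813656
Unnormalised posteriors:
  π_I·f_I = 0.44 × 0.176281 = 0.0775637
  π_II·f_II = 0.31 × 0.0449976 = 0.0139493
  π_III·f_III = 0.25 × 0.00813656 = 0.00203414
Denominator: 0.0775637 + 0.0139493 + 0.00203414 = 0.0935471
P(Subpopulation III | x) = 0.00203414 / 0.0935471 ≈ 0.022

0.022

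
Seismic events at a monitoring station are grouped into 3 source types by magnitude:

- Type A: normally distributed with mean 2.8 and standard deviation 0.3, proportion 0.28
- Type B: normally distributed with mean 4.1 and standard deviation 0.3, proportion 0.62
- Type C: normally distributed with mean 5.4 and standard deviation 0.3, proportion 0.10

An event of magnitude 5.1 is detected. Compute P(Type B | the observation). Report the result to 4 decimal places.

0.0380

The responsibility of component k is w_k f_k(x) divided by Σ_j w_j f_j(x).
Normal densities:
  L_A = (1/(0.3·√(2π)))·exp(−(5.1−2.8)²/(2·0.3²)) = 1.329808·exp(-29.38889) = 2.29275e-13
  L_B = (1/(0.3·√(2π)))·exp(−(5.1−4.1)²/(2·0.3²)) = 1.329808·exp(-5.55556) = 0.00514093
  L_C = (1/(0.3·√(2π)))·exp(−(5.1−5.4)²/(2·0.3²)) = 1.329808·exp(-0.50000) = 0.806569
Multiply by the mixture weights:
  w_A·L_A = 0.28 × 2.29275e-13 = 6.4197e-14
  w_B·L_B = 0.62 × 0.00514093 = 0.00318738
  w_C·L_C = 0.10 × 0.806569 = 0.0806569
Marginal: 6.4197e-14 + 0.00318738 + 0.0806569 = 0.0838443
P(Type B | data) = 0.00318738 / 0.0838443 ≈ 0.0380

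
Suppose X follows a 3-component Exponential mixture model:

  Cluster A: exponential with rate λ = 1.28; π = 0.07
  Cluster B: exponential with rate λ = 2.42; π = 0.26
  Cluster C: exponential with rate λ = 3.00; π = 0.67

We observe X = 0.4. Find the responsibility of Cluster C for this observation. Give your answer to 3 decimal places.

By Bayes' theorem, P(k | x) = π_k f_k(x) / Σ_j π_j f_j(x).
Evaluate each component's likelihood at the observed value:
  f_A = 1.28·e^(−1.28·0.4) = 1.28·e^(−0.5120) = 0.767099
  f_B = 2.42·e^(−2.42·0.4) = 2.42·e^(−0.9680) = 0.919218
  f_C = 3.00·e^(−3.00·0.4) = 3.00·e^(−1.2000) = 0.903583
Prior × likelihood for each component:
  π_A·f_A = 0.07 × 0.767099 = 0.0536969
  π_B·f_B = 0.26 × 0.919218 = 0.238997
  π_C·f_C = 0.67 × 0.903583 = 0.6054
Sum: 0.0536969 + 0.238997 + 0.6054 = 0.898094
Responsibility of Cluster C: 0.6054 / 0.898094 ≈ 0.674

0.674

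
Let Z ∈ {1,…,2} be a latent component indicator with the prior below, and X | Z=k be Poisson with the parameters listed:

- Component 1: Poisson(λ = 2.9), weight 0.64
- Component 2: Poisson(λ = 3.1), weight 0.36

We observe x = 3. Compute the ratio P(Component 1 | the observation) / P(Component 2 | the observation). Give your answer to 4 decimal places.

1.7776

Posterior odds = (w_i f_i(x)) / (w_j f_j(x)); the normalising sum cancels.
Evaluate each component's likelihood at the observed value:
  L_1 = 0.22366
  L_2 = 0.223677
Odds = (0.64/0.36) × (0.22366/0.223677) = 1.77778 × 0.999926 ≈ 1.7776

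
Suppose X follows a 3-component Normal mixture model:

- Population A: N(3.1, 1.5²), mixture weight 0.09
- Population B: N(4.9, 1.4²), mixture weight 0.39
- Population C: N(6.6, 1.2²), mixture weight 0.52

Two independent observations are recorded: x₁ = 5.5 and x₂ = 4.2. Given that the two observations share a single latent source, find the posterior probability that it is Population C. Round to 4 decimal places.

0.1599

P(component k | x) = P(Z=k)·f_k(x) / marginal(x), where marginal(x) = Σ_j P(Z=j)·f_j(x).
Since both observations come from the same component, the likelihood for component k is f_k(x₁)·f_k(x₂).
  L_A = [0.0739472] × [0.203255] = 0.0150302
  L_B = [0.259955] × [0.251475] = 0.0653722
  L_C = [0.218406] × [0.0449925] = 0.00982663
Unnormalised posteriors:
  P(Z=A)·L_A = 0.09 × 0.0150302 = 0.00135271
  P(Z=B)·L_B = 0.39 × 0.0653722 = 0.0254952
  P(Z=C)·L_C = 0.52 × 0.00982663 = 0.00510985
Evidence: 0.00135271 + 0.0254952 + 0.00510985 = 0.0319577
P(Population C | x₁, x₂) ≈ 0.1599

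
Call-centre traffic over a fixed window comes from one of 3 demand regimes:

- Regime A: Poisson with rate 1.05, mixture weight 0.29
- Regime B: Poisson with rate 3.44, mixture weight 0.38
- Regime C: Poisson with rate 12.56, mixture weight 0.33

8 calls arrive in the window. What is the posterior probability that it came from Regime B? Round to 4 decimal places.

0.2498

The responsibility of component k is π_k f_k(x) divided by Σ_j π_j f_j(x).
Evaluate each component's likelihood at the observed value:
  L_A = e^(−1.05)·1.05^8/8! = 1.28229e-05
  L_B = e^(−3.44)·3.44^8/8! = 0.0155946
  L_C = e^(−12.56)·12.56^8/8! = 0.0539086
Multiply by the mixture weights:
  π_A·L_A = 0.29 × 1.28229e-05 = 3.71863e-06
  π_B·L_B = 0.38 × 0.0155946 = 0.00592594
  π_C·L_C = 0.33 × 0.0539086 = 0.0177898
Denominator: 3.71863e-06 + 0.00592594 + 0.0177898 = 0.0237195
P(Regime B | data) = 0.00592594 / 0.0237195 ≈ 0.2498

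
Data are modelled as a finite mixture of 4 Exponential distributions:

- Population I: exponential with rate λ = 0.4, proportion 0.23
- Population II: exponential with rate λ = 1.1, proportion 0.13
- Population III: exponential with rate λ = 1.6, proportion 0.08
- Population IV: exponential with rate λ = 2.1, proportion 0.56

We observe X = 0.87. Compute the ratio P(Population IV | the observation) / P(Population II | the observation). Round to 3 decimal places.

Since P(k|x) ∝ π_k f_k(x), the posterior odds are π_i f_i(x) / (π_j f_j(x)).
Component likelihoods at x = 0.87:
  f_I = 0.4·e^(−0.4·0.87) = 0.4·e^(−0.3480) = 0.28244
  f_II = 1.1·e^(−1.1·0.87) = 1.1·e^(−0.9570) = 0.422448
  f_III = 1.6·e^(−1.6·0.87) = 1.6·e^(−1.3920) = 0.397724
  f_IV = 2.1·e^(−2.1·0.87) = 2.1·e^(−1.8270) = 0.337881
0.189213 / 0.0549182 ≈ 3.445

3.445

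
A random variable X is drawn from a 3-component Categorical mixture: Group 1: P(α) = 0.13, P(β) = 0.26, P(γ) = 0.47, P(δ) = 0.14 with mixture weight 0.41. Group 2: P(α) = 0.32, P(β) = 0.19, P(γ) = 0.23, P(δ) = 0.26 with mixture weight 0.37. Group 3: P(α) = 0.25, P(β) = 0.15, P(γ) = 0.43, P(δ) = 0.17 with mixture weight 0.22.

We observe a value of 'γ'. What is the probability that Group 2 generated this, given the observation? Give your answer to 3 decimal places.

0.229

By Bayes' theorem, P(k | x) = π_k f_k(x) / Σ_j π_j f_j(x).
Evaluate each component's likelihood at the observed value:
  L_1 = P(γ | comp) = 0.47
  L_2 = P(γ | comp) = 0.23
  L_3 = P(γ | comp) = 0.43
Weight by the priors:
  π_1·L_1 = 0.41 × 0.47 = 0.1927
  π_2·L_2 = 0.37 × 0.23 = 0.0851
  π_3·L_3 = 0.22 × 0.43 = 0.0946
Evidence: 0.1927 + 0.0851 + 0.0946 = 0.3724
So the posterior for Group 2 is 0.0851 / 0.3724 ≈ 0.229.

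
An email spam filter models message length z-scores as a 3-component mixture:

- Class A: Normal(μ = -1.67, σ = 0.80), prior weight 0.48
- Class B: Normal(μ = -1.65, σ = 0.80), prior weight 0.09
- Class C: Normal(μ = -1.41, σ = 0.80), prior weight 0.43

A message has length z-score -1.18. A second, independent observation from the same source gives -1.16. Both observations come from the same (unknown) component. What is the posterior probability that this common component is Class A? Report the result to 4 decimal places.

Apply Bayes' rule: the posterior for each component is proportional to its prior times its likelihood at x.
Since both observations come from the same component, the likelihood for component k is f_k(x₁)·f_k(x₂).
  L_A = [0.413386] × [0.406977] = 0.168239
  L_B = [0.419634] × [0.413386] = 0.173471
  L_C = [0.478488] × [0.474913] = 0.227241
Prior × likelihood for each component:
  π_A·L_A = 0.48 × 0.168239 = 0.0807546
  π_B·L_B = 0.09 × 0.173471 = 0.0156124
  π_C·L_C = 0.43 × 0.227241 = 0.0977134
Denominator: 0.0807546 + 0.0156124 + 0.0977134 = 0.19408
Responsibility of Class A: 0.0807546 / 0.19408 ≈ 0.4161

0.4161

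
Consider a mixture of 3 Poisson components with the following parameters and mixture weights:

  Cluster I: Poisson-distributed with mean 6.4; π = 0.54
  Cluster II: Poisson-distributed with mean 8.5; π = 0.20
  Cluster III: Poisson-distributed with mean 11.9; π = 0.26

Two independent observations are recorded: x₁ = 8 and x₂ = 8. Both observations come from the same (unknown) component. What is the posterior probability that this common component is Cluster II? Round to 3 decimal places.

The responsibility of component k is π_k f_k(x) divided by Σ_j π_j f_j(x).
Since both observations come from the same component, the likelihood for component k is f_k(x₁)·f_k(x₂).
  p_I = [0.115994] × [0.115994] = 0.0134545
  p_II = [0.137508] × [0.137508] = 0.0189084
  p_III = [0.0677253] × [0.0677253] = 0.00458671
Multiply by the mixture weights:
  π_I·p_I = 0.54 × 0.0134545 = 0.00726546
  π_II·p_II = 0.20 × 0.0189084 = 0.00378169
  π_III·p_III = 0.26 × 0.00458671 = 0.00119255
Marginal: 0.00726546 + 0.00378169 + 0.00119255 = 0.0122397
P(Cluster II | data) ≈ 0.309

0.309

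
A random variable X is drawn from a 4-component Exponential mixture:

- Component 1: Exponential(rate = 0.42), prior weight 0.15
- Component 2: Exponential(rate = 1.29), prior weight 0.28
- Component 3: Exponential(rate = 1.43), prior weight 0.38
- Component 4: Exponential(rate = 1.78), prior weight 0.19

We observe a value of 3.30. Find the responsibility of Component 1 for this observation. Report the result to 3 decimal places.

P(component k | x) = w_k·f_k(x) / marginal(x), where marginal(x) = Σ_j w_j·f_j(x).
Exponential densities:
  f_1 = 0.42·e^(−0.42·3.30) = 0.42·e^(−1.3860) = 0.105031
  f_2 = 1.29·e^(−1.29·3.30) = 1.29·e^(−4.2570) = 0.0182725
  f_3 = 1.43·e^(−1.43·3.30) = 1.43·e^(−4.7190) = 0.0127615
  f_4 = 1.78·e^(−1.78·3.30) = 1.78·e^(−5.8740) = 0.00500466
Prior × likelihood for each component:
  w_1·f_1 = 0.15 × 0.105031 = 0.0157546
  w_2·f_2 = 0.28 × 0.0182725 = 0.0051163
  w_3·f_3 = 0.38 × 0.0127615 = 0.00484935
  w_4·f_4 = 0.19 × 0.00500466 = 0.000950885
Denominator: 0.0157546 + 0.0051163 + 0.00484935 + 0.000950885 = 0.0266712
P(Component 1 | data) = 0.0157546 / 0.0266712 ≈ 0.591

0.591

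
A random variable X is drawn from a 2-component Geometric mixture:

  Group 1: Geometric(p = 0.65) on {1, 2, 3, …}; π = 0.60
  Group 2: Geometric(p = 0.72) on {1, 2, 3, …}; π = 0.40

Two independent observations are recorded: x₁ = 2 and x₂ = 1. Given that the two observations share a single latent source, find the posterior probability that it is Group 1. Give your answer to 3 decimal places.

0.604

By Bayes' theorem, P(k | x) = π_k f_k(x) / Σ_j π_j f_j(x).
Since both observations come from the same component, the likelihood for component k is f_k(x₁)·f_k(x₂).
  p_1 = [0.65·(1−0.65)^1 = 0.65·0.35 = 0.2275] × [0.65] = 0.147875
  p_2 = [0.72·(1−0.72)^1 = 0.72·0.28 = 0.2016] × [0.72] = 0.145152
Unnormalised posteriors:
  π_1·p_1 = 0.60 × 0.147875 = 0.088725
  π_2·p_2 = 0.40 × 0.145152 = 0.0580608
Marginal: 0.088725 + 0.0580608 = 0.146786
So the posterior for Group 1 is 0.088725 / 0.146786 ≈ 0.604.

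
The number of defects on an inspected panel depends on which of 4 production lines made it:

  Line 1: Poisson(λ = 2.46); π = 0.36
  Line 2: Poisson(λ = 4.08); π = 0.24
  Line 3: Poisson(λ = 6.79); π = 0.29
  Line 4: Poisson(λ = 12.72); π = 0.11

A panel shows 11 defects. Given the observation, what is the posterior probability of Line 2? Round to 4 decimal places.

Posterior ∝ prior × likelihood, so P(k | x) ∝ π_k f_k(x); normalise over all components.
Component likelihoods at x = 11 defects:
  p_1 = 4.27333e-05
  p_2 = 0.00220894
  p_3 = 0.0398614
  p_4 = 0.105676
Unnormalised posteriors:
  π_1·p_1 = 0.36 × 4.27333e-05 = 1.5384e-05
  π_2·p_2 = 0.24 × 0.00220894 = 0.000530146
  π_3·p_3 = 0.29 × 0.0398614 = 0.0115598
  π_4·p_4 = 0.11 × 0.105676 = 0.0116244
Denominator: 1.5384e-05 + 0.000530146 + 0.0115598 + 0.0116244 = 0.0237297
P(Line 2 | data) = 0.000530146 / 0.0237297 ≈ 0.0223

0.0223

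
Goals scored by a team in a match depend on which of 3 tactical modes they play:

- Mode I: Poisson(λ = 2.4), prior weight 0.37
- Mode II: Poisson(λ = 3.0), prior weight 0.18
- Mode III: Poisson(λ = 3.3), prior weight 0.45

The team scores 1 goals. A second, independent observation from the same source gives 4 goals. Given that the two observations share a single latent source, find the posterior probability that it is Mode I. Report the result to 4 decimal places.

0.4106

P(component k | x) = w_k·f_k(x) / marginal(x), where marginal(x) = Σ_j w_j·f_j(x).
Since both observations come from the same component, the likelihood for component k is f_k(x₁)·f_k(x₂).
  f_I = [0.217723] × [0.125408] = 0.0273043
  f_II = [0.149361] × [0.168031] = 0.0250974
  f_III = [0.121714] × [0.182252] = 0.0221827
Unnormalised posteriors:
  w_I·f_I = 0.37 × 0.0273043 = 0.0101026
  w_II·f_II = 0.18 × 0.0250974 = 0.00451753
  w_III·f_III = 0.45 × 0.0221827 = 0.00998223
Denominator: 0.0101026 + 0.00451753 + 0.00998223 = 0.0246024
P(Mode I | x₁,x₂) ≈ 0.4106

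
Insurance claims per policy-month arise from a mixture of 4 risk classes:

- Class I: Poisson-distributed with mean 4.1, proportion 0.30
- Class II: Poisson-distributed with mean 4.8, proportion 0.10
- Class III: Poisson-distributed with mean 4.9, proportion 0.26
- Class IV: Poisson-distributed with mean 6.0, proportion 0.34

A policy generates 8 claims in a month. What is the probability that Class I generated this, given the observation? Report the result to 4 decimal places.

0.1477

P(component k | x) = P(Z=k)·f_k(x) / marginal(x), where marginal(x) = Σ_j P(Z=j)·f_j(x).
Component likelihoods at x = 8 claims:
  f_I = 0.0328203
  f_II = 0.057517
  f_III = 0.0613769
  f_IV = 0.103258
Weight by the priors:
  P(Z=I)·f_I = 0.30 × 0.0328203 = 0.0098461
  P(Z=II)·f_II = 0.10 × 0.057517 = 0.0057517
  P(Z=III)·f_III = 0.26 × 0.0613769 = 0.015958
  P(Z=IV)·f_IV = 0.34 × 0.103258 = 0.0351076
Evidence: 0.0098461 + 0.0057517 + 0.015958 + 0.0351076 = 0.0666634
So the posterior for Class I is 0.0098461 / 0.0666634 ≈ 0.1477.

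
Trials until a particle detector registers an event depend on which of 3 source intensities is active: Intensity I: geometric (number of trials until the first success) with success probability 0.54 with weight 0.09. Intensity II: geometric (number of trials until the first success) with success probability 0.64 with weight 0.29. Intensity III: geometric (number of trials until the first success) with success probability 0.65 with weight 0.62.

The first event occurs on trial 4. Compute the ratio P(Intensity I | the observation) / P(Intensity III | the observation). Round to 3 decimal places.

0.274

Posterior odds = (π_i f_i(x)) / (π_j f_j(x)); the normalising sum cancels.
Evaluate each component's likelihood at the observed value:
  p_I = 0.54·(1−0.54)^3 = 0.54·0.097336 = 0.0525614
  p_II = 0.64·(1−0.64)^3 = 0.64·0.046656 = 0.0298598
  p_III = 0.65·(1−0.65)^3 = 0.65·0.042875 = 0.0278687
Odds = (0.09/0.62) × (0.0525614/0.0278687) = 0.145161 × 1.88604 ≈ 0.274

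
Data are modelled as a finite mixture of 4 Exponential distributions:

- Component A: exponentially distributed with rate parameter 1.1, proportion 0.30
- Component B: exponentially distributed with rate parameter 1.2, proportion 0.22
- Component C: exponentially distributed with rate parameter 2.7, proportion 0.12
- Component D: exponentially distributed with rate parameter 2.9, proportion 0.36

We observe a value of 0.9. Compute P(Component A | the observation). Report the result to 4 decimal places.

By Bayes' theorem, P(k | x) = π_k f_k(x) / Σ_j π_j f_j(x).
Exponential densities:
  p_A = 0.408734
  p_B = 0.407515
  p_C = 0.237699
  p_D = 0.21325
Unnormalised posteriors:
  π_A·p_A = 0.30 × 0.408734 = 0.12262
  π_B·p_B = 0.22 × 0.407515 = 0.0896532
  π_C·p_C = 0.12 × 0.237699 = 0.0285239
  π_D·p_D = 0.36 × 0.21325 = 0.0767701
Normaliser: 0.12262 + 0.0896532 + 0.0285239 + 0.0767701 = 0.317568
P(Component A | x) = 0.12262 / 0.317568 ≈ 0.3861

0.3861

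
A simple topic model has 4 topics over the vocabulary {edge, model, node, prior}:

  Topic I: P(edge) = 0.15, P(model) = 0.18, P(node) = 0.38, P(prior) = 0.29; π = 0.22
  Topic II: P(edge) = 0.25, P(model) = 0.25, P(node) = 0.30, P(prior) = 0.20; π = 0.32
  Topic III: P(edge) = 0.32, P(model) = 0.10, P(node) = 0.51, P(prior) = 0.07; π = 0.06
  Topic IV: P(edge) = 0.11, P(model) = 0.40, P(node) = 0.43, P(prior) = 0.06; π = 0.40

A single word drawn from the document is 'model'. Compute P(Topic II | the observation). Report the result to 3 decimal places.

By Bayes' theorem, P(k | x) = π_k f_k(x) / Σ_j π_j f_j(x).
Evaluate each component's likelihood at the observed value:
  p_I = 0.18
  p_II = 0.25
  p_III = 0.1
  p_IV = 0.4
Prior × likelihood for each component:
  π_I·p_I = 0.22 × 0.18 = 0.0396
  π_II·p_II = 0.32 × 0.25 = 0.08
  π_III·p_III = 0.06 × 0.1 = 0.006
  π_IV·p_IV = 0.40 × 0.4 = 0.16
Evidence: 0.0396 + 0.08 + 0.006 + 0.16 = 0.2856
P(Topic II | data) = 0.08 / 0.2856 ≈ 0.280

0.280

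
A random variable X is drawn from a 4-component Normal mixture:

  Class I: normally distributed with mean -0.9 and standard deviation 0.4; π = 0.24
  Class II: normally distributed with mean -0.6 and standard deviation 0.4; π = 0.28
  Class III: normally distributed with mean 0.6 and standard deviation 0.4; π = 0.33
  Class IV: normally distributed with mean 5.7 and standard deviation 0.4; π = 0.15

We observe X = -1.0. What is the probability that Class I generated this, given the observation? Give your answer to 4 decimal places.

0.5778

The responsibility of component k is π_k f_k(x) divided by Σ_j π_j f_j(x).
Component likelihoods at x = -1.0:
  L_I = (1/(0.4·√(2π)))·exp(−(-1.0−-0.9)²/(2·0.4²)) = 0.997356·exp(-0.03125) = 0.96667
  L_II = (1/(0.4·√(2π)))·exp(−(-1.0−-0.6)²/(2·0.4²)) = 0.997356·exp(-0.50000) = 0.604927
  L_III = (1/(0.4·√(2π)))·exp(−(-1.0−0.6)²/(2·0.4²)) = 0.997356·exp(-8.00000) = 0.000334576
  L_IV = (1/(0.4·√(2π)))·exp(−(-1.0−5.7)²/(2·0.4²)) = 0.997356·exp(-140.28125) = 1.18981e-61
Weight by the priors:
  π_I·L_I = 0.24 × 0.96667 = 0.232001
  π_II·L_II = 0.28 × 0.604927 = 0.16938
  π_III·L_III = 0.33 × 0.000334576 = 0.00011041
  π_IV·L_IV = 0.15 × 1.18981e-61 = 1.78471e-62
Sum: 0.232001 + 0.16938 + 0.00011041 + 1.78471e-62 = 0.401491
P(Class I | x) = 0.232001 / 0.401491 ≈ 0.5778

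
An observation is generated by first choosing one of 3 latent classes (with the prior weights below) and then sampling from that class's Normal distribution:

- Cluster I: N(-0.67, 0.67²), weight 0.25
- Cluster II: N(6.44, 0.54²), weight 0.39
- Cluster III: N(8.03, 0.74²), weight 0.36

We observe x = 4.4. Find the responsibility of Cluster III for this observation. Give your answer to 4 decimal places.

0.0050

P(component k | x) = π_k·f_k(x) / marginal(x), where marginal(x) = Σ_j π_j·f_j(x).
Component likelihoods at x = 4.4:
  L_I = (1/(0.67·√(2π)))·exp(−(4.4−-0.67)²/(2·0.67²)) = 0.595436·exp(-28.63099) = 2.19056e-13
  L_II = (1/(0.54·√(2π)))·exp(−(4.4−6.44)²/(2·0.54²)) = 0.738782·exp(-7.13580) = 0.000588135
  L_III = (1/(0.74·√(2π)))·exp(−(4.4−8.03)²/(2·0.74²)) = 0.539111·exp(-12.03150) = 3.2097e-06
Prior × likelihood for each component:
  π_I·L_I = 0.25 × 2.19056e-13 = 5.47641e-14
  π_II·L_II = 0.39 × 0.000588135 = 0.000229372
  π_III·L_III = 0.36 × 3.2097e-06 = 1.15549e-06
Marginal: 5.47641e-14 + 0.000229372 + 1.15549e-06 = 0.000230528
So the posterior for Cluster III is 1.15549e-06 / 0.000230528 ≈ 0.0050.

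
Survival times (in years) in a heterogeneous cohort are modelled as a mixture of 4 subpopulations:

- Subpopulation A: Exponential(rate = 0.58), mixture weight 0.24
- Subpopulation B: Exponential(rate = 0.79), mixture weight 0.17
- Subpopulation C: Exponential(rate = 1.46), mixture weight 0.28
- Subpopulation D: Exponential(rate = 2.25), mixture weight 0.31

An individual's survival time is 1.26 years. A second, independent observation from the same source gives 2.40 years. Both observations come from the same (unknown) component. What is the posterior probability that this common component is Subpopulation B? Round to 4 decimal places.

0.3129

Apply Bayes' rule: the posterior for each component is proportional to its prior times its likelihood at x.
Since both observations come from the same component, the likelihood for component k is f_k(x₁)·f_k(x₂).
  p_A = [0.58·e^(−0.58·1.26) = 0.58·e^(−0.7308) = 0.279284] × [0.144175] = 0.0402657
  p_B = [0.79·e^(−0.79·1.26) = 0.79·e^(−0.9954) = 0.291965] × [0.118633] = 0.0346366
  p_C = [1.46·e^(−1.46·1.26) = 1.46·e^(−1.8396) = 0.231966] × [0.0439122] = 0.0101861
  p_D = [2.25·e^(−2.25·1.26) = 2.25·e^(−2.8350) = 0.132117] × [0.0101623] = 0.00134261
Multiply by the mixture weights:
  P(Z=A)·p_A = 0.24 × 0.0402657 = 0.00966378
  P(Z=B)·p_B = 0.17 × 0.0346366 = 0.00588822
  P(Z=C)·p_C = 0.28 × 0.0101861 = 0.00285212
  P(Z=D)·p_D = 0.31 × 0.00134261 = 0.000416209
Evidence: 0.00966378 + 0.00588822 + 0.00285212 + 0.000416209 = 0.0188203
P(Subpopulation B | x₁, x₂) = 0.00588822 / 0.0188203 ≈ 0.3129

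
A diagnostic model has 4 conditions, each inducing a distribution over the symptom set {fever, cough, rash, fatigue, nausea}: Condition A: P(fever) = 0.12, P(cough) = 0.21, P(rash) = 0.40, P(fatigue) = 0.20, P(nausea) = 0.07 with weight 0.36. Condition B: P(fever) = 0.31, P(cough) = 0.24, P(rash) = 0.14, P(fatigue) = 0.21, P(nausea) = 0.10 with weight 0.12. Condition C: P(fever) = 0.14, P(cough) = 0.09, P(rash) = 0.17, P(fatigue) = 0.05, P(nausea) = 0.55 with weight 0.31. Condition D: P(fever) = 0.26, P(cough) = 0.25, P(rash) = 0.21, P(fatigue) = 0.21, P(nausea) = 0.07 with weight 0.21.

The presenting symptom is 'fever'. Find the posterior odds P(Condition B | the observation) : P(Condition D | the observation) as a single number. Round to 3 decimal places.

0.681

Posterior odds = (π_i f_i(x)) / (π_j f_j(x)); the normalising sum cancels.
Categorical probabilities:
  L_A = P(fever | comp) = 0.12
  L_B = P(fever | comp) = 0.31
  L_C = P(fever | comp) = 0.14
  L_D = P(fever | comp) = 0.26
0.0372 / 0.0546 ≈ 0.681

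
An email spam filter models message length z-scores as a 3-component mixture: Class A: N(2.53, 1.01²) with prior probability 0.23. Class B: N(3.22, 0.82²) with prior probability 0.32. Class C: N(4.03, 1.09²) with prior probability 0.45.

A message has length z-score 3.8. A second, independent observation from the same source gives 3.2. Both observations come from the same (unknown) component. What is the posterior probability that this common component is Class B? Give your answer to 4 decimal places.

0.5077

P(component k | x) = P(Z=k)·f_k(x) / marginal(x), where marginal(x) = Σ_j P(Z=j)·f_j(x).
Since both observations come from the same component, the likelihood for component k is f_k(x₁)·f_k(x₂).
  L_A = [0.179165] × [0.31698] = 0.0567917
  L_B = [0.378842] × [0.48637] = 0.184257
  L_C = [0.357944] × [0.273889] = 0.0980369
Multiply by the mixture weights:
  P(Z=A)·L_A = 0.23 × 0.0567917 = 0.0130621
  P(Z=B)·L_B = 0.32 × 0.184257 = 0.0589624
  P(Z=C)·L_C = 0.45 × 0.0980369 = 0.0441166
Denominator: 0.0130621 + 0.0589624 + 0.0441166 = 0.116141
P(Class B | x₁,x₂) = 0.0589624 / 0.116141 ≈ 0.5077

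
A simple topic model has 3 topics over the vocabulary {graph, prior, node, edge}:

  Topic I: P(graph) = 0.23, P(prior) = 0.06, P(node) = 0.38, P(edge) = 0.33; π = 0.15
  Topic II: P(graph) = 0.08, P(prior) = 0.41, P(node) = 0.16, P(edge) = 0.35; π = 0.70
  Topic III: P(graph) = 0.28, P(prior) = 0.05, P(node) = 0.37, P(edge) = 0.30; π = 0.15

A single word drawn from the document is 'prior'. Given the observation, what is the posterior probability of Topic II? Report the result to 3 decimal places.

Apply Bayes' rule: the posterior for each component is proportional to its prior times its likelihood at x.
Component likelihoods at x = 'prior':
  L_I = P(prior | comp) = 0.06
  L_II = P(prior | comp) = 0.41
  L_III = P(prior | comp) = 0.05
Prior × likelihood for each component:
  π_I·L_I = 0.15 × 0.06 = 0.009
  π_II·L_II = 0.70 × 0.41 = 0.287
  π_III·L_III = 0.15 × 0.05 = 0.0075
Evidence: 0.009 + 0.287 + 0.0075 = 0.3035
P(Topic II | data) = 0.287 / 0.3035 ≈ 0.946

0.946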